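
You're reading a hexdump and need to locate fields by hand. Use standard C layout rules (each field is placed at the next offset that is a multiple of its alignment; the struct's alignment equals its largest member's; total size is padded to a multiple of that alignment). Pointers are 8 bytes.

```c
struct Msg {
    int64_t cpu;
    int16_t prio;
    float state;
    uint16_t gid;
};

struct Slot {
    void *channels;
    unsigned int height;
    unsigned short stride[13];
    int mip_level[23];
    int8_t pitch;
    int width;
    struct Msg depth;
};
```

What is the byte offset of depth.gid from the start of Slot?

Msg: 0..8  cpu  (8B, 8-aligned); 8..10  prio  (2B, 2-aligned); 10..12  -- padding (2B); 12..16  state  (4B, 4-aligned); 16..18  gid  (2B, 2-aligned); 18..24  -- tail padding (6B); sizeof = 24, alignof = 8
0..8  channels  (8B, 8-aligned)
8..12  height  (4B, 4-aligned)
12..38  stride  (26B, 2-aligned)
38..40  -- padding (2B)
40..132  mip_level  (92B, 4-aligned)
132..133  pitch  (1B, 1-aligned)
133..136  -- padding (3B)
136..140  width  (4B, 4-aligned)
140..144  -- padding (4B)
144..168  depth  (24B, 8-aligned)
within Msg: gid at 16
144 + 16 = 160

160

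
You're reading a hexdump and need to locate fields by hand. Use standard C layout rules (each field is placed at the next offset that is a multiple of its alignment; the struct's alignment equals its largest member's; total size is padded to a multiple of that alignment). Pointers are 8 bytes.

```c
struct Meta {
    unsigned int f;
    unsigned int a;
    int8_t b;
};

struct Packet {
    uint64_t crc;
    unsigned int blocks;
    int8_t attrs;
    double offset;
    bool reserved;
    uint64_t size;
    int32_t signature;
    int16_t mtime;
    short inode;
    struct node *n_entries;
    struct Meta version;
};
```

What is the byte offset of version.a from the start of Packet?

Meta: f at 0 (size 4, align 4) → ends 4; a at 4 (size 4, align 4) → ends 8; b at 8 (size 1, align 1) → ends 9; tail pad 3 to reach multiple of 4; total 12 bytes, alignment 4
crc at 0 (size 8, align 8) → ends 8
blocks at 8 (size 4, align 4) → ends 12
attrs at 12 (size 1, align 1) → ends 13
pad 3 to align 8 for offset
offset at 16 (size 8, align 8) → ends 24
reserved at 24 (size 1, align 1) → ends 25
pad 7 to align 8 for size
size at 32 (size 8, align 8) → ends 40
signature at 40 (size 4, align 4) → ends 44
mtime at 44 (size 2, align 2) → ends 46
inode at 46 (size 2, align 2) → ends 48
n_entries at 48 (size 8, align 8) → ends 56
version at 56 (size 12, align 4) → ends 68
within Meta: a at 4
56 + 4 = 60

60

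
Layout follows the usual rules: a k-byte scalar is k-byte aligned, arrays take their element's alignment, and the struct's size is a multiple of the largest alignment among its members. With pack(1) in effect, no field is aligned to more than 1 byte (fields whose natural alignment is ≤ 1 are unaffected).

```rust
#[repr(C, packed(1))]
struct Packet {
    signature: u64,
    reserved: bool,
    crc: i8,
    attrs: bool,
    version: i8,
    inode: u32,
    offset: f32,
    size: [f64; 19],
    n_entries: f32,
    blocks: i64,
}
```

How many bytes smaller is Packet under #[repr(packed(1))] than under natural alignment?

8

natural layout:
  signature at 0 (size 8, align 8) → ends 8
  reserved at 8 (size 1, align 1) → ends 9
  crc at 9 (size 1, align 1) → ends 10
  attrs at 10 (size 1, align 1) → ends 11
  version at 11 (size 1, align 1) → ends 12
  inode at 12 (size 4, align 4) → ends 16
  offset at 16 (size 4, align 4) → ends 20
  pad 4 to align 8 for size
  size at 24 (size 152, align 8) → ends 176
  n_entries at 176 (size 4, align 4) → ends 180
  pad 4 to align 8 for blocks
  blocks at 184 (size 8, align 8) → ends 192
  total 192 bytes, alignment 8
packed(1) layout:
  signature at 0 (size 8, align 1) → ends 8
  reserved at 8 (size 1, align 1) → ends 9
  crc at 9 (size 1, align 1) → ends 10
  attrs at 10 (size 1, align 1) → ends 11
  version at 11 (size 1, align 1) → ends 12
  inode at 12 (size 4, align 1) → ends 16
  offset at 16 (size 4, align 1) → ends 20
  size at 20 (size 152, align 1) → ends 172
  n_entries at 172 (size 4, align 1) → ends 176
  blocks at 176 (size 8, align 1) → ends 184
  total 184 bytes, alignment 1
192 − 184 = 8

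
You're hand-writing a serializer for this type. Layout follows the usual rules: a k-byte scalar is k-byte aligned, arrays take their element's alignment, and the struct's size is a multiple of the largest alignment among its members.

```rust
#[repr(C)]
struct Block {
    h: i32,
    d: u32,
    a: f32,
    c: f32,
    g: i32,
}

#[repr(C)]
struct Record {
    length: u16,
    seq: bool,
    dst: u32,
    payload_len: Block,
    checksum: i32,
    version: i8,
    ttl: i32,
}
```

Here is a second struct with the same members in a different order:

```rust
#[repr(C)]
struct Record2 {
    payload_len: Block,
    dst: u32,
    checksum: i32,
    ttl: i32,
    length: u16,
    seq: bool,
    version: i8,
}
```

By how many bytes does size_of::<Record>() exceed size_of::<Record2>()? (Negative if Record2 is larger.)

Block: h at 0 (size 4, align 4) → ends 4; d at 4 (size 4, align 4) → ends 8; a at 8 (size 4, align 4) → ends 12; c at 12 (size 4, align 4) → ends 16; g at 16 (size 4, align 4) → ends 20; total 20 bytes, alignment 4
length at 0 (size 2, align 2) → ends 2
seq at 2 (size 1, align 1) → ends 3
pad 1 to align 4 for dst
dst at 4 (size 4, align 4) → ends 8
payload_len at 8 (size 20, align 4) → ends 28
checksum at 28 (size 4, align 4) → ends 32
version at 32 (size 1, align 1) → ends 33
pad 3 to align 4 for ttl
ttl at 36 (size 4, align 4) → ends 40
total 40 bytes, alignment 4
— Record2 —
payload_len at 0 (size 20, align 4) → ends 20
dst at 20 (size 4, align 4) → ends 24
checksum at 24 (size 4, align 4) → ends 28
ttl at 28 (size 4, align 4) → ends 32
length at 32 (size 2, align 2) → ends 34
seq at 34 (size 1, align 1) → ends 35
version at 35 (size 1, align 1) → ends 36
total 36 bytes, alignment 4
40 − 36 = 4

4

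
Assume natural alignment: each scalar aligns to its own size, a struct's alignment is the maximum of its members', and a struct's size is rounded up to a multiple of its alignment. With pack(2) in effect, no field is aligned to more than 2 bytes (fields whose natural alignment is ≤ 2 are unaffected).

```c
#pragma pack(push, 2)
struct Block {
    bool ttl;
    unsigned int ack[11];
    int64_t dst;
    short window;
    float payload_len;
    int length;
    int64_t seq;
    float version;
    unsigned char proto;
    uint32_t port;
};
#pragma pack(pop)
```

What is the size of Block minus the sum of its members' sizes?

ttl at 0 (size 1, align 1) → ends 1
pad 1 to align 2 for ack
ack at 2 (size 44, align 2) → ends 46
dst at 46 (size 8, align 2) → ends 54
window at 54 (size 2, align 2) → ends 56
payload_len at 56 (size 4, align 2) → ends 60
length at 60 (size 4, align 2) → ends 64
seq at 64 (size 8, align 2) → ends 72
version at 72 (size 4, align 2) → ends 76
proto at 76 (size 1, align 1) → ends 77
pad 1 to align 2 for port
port at 78 (size 4, align 2) → ends 82
total 82 bytes, alignment 2
data bytes 80, size 82 → padding 2

2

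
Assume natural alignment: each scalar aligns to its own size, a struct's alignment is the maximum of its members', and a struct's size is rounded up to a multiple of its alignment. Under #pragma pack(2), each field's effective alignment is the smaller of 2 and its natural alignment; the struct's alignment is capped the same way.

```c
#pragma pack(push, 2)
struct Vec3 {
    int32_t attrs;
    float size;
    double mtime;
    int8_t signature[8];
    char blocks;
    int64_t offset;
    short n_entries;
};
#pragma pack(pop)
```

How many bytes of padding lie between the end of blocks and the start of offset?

attrs at 0 (size 4, align 2) → ends 4
size at 4 (size 4, align 2) → ends 8
mtime at 8 (size 8, align 2) → ends 16
signature at 16 (size 8, align 1) → ends 24
blocks at 24 (size 1, align 1) → ends 25
pad 1 to align 2 for offset
offset at 26 (size 8, align 2) → ends 34

1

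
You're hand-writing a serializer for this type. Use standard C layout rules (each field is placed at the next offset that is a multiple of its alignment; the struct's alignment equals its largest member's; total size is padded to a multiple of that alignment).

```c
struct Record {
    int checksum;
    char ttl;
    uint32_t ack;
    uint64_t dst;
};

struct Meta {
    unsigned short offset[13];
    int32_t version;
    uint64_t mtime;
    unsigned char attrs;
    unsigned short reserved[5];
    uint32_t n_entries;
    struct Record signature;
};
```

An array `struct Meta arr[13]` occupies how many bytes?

1040

Record: 0..4  checksum  (4B, 4-aligned); 4..5  ttl  (1B, 1-aligned); 5..8  -- padding (3B); 8..12  ack  (4B, 4-aligned); 12..16  -- padding (4B); 16..24  dst  (8B, 8-aligned); sizeof = 24, alignof = 8
0..26  offset  (26B, 2-aligned)
26..28  -- padding (2B)
28..32  version  (4B, 4-aligned)
32..40  mtime  (8B, 8-aligned)
40..41  attrs  (1B, 1-aligned)
41..42  -- padding (1B)
42..52  reserved  (10B, 2-aligned)
52..56  n_entries  (4B, 4-aligned)
56..80  signature  (24B, 8-aligned)
sizeof = 80, alignof = 8
array of 13: 13 × 80 = 1040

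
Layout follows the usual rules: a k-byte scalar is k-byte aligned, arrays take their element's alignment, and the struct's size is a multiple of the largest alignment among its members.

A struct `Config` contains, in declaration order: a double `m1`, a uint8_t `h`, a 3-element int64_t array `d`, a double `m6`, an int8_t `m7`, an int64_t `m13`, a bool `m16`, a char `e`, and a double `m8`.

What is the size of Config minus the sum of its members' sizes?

20

m1 at 0 (size 8, align 8) → ends 8
h at 8 (size 1, align 1) → ends 9
pad 7 to align 8 for d
d at 16 (size 24, align 8) → ends 40
m6 at 40 (size 8, align 8) → ends 48
m7 at 48 (size 1, align 1) → ends 49
pad 7 to align 8 for m13
m13 at 56 (size 8, align 8) → ends 64
m16 at 64 (size 1, align 1) → ends 65
e at 65 (size 1, align 1) → ends 66
pad 6 to align 8 for m8
m8 at 72 (size 8, align 8) → ends 80
total 80 bytes, alignment 8
data bytes 60, size 80 → padding 20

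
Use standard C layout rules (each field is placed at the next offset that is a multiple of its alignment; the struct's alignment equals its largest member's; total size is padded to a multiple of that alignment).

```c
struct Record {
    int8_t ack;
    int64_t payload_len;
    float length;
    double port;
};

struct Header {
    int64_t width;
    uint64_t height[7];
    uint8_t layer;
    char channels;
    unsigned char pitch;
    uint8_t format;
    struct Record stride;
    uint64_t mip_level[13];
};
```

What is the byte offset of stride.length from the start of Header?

Record: 0..1  ack  (1B, 1-aligned); 1..8  -- padding (7B); 8..16  payload_len  (8B, 8-aligned); 16..20  length  (4B, 4-aligned); 20..24  -- padding (4B); 24..32  port  (8B, 8-aligned); sizeof = 32, alignof = 8
0..8  width  (8B, 8-aligned)
8..64  height  (56B, 8-aligned)
64..65  layer  (1B, 1-aligned)
65..66  channels  (1B, 1-aligned)
66..67  pitch  (1B, 1-aligned)
67..68  format  (1B, 1-aligned)
68..72  -- padding (4B)
72..104  stride  (32B, 8-aligned)
within Record: length at 16
72 + 16 = 88

88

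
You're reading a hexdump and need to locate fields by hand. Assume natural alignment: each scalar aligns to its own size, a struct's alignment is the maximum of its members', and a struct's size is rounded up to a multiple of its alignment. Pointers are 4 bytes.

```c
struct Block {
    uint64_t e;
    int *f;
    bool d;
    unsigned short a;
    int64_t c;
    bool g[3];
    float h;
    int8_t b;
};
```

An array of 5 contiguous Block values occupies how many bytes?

e at 0 (size 8, align 8) → ends 8
f at 8 (size 4, align 4) → ends 12
d at 12 (size 1, align 1) → ends 13
pad 1 to align 2 for a
a at 14 (size 2, align 2) → ends 16
c at 16 (size 8, align 8) → ends 24
g at 24 (size 3, align 1) → ends 27
pad 1 to align 4 for h
h at 28 (size 4, align 4) → ends 32
b at 32 (size 1, align 1) → ends 33
tail pad 7 to reach multiple of 8
total 40 bytes, alignment 8
array of 5: 5 × 40 = 200

200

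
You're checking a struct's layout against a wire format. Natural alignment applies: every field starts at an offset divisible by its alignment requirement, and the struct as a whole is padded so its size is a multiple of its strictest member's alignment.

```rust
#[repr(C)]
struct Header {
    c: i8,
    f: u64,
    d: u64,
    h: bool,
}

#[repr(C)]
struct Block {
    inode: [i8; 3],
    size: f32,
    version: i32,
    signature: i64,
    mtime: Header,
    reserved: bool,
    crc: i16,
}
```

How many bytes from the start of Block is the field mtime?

Header: c at 0 (size 1, align 1) → ends 1; pad 7 to align 8 for f; f at 8 (size 8, align 8) → ends 16; d at 16 (size 8, align 8) → ends 24; h at 24 (size 1, align 1) → ends 25; tail pad 7 to reach multiple of 8; total 32 bytes, alignment 8
inode at 0 (size 3, align 1) → ends 3
pad 1 to align 4 for size
size at 4 (size 4, align 4) → ends 8
version at 8 (size 4, align 4) → ends 12
pad 4 to align 8 for signature
signature at 16 (size 8, align 8) → ends 24
mtime at 24 (size 32, align 8) → ends 56

24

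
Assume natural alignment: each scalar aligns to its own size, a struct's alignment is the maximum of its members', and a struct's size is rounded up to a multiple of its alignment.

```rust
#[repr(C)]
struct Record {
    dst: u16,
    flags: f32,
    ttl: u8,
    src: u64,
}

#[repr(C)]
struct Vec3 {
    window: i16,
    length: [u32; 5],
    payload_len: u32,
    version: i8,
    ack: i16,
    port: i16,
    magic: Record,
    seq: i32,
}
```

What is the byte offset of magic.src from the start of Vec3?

56

Record: 0..2  dst  (2B, 2-aligned); 2..4  -- padding (2B); 4..8  flags  (4B, 4-aligned); 8..9  ttl  (1B, 1-aligned); 9..16  -- padding (7B); 16..24  src  (8B, 8-aligned); sizeof = 24, alignof = 8
0..2  window  (2B, 2-aligned)
2..4  -- padding (2B)
4..24  length  (20B, 4-aligned)
24..28  payload_len  (4B, 4-aligned)
28..29  version  (1B, 1-aligned)
29..30  -- padding (1B)
30..32  ack  (2B, 2-aligned)
32..34  port  (2B, 2-aligned)
34..40  -- padding (6B)
40..64  magic  (24B, 8-aligned)
within Record: src at 16
40 + 16 = 56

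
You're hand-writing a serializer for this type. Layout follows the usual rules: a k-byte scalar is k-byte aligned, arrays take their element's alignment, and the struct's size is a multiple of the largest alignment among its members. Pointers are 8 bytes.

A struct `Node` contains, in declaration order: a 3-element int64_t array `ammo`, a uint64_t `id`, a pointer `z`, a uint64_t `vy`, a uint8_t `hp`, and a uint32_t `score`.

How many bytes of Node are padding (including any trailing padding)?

3

@0: ammo [24B, align 8] → 24
@24: id [8B, align 8] → 32
@32: z [8B, align 8] → 40
@40: vy [8B, align 8] → 48
@48: hp [1B, align 1] → 49
+3 pad (align 4)
@52: score [4B, align 4] → 56
size 56, align 8
data bytes 53, size 56 → padding 3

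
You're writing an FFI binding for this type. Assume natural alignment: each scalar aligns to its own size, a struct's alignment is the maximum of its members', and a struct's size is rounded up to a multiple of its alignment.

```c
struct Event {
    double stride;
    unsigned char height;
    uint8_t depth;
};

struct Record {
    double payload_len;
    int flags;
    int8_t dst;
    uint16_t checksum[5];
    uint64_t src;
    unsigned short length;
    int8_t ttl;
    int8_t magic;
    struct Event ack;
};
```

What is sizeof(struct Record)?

56 bytes

Event: 0..8  stride  (8B, 8-aligned); 8..9  height  (1B, 1-aligned); 9..10  depth  (1B, 1-aligned); 10..16  -- tail padding (6B); sizeof = 16, alignof = 8
0..8  payload_len  (8B, 8-aligned)
8..12  flags  (4B, 4-aligned)
12..13  dst  (1B, 1-aligned)
13..14  -- padding (1B)
14..24  checksum  (10B, 2-aligned)
24..32  src  (8B, 8-aligned)
32..34  length  (2B, 2-aligned)
34..35  ttl  (1B, 1-aligned)
35..36  magic  (1B, 1-aligned)
36..40  -- padding (4B)
40..56  ack  (16B, 8-aligned)
sizeof = 56, alignof = 8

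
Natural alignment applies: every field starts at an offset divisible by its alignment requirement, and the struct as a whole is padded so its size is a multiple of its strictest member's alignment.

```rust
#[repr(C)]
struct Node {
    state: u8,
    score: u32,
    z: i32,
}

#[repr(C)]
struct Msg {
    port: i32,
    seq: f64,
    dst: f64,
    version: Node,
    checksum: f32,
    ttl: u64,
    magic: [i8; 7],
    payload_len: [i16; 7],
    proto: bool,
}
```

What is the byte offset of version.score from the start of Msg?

Node: state at 0 (size 1, align 1) → ends 1; pad 3 to align 4 for score; score at 4 (size 4, align 4) → ends 8; z at 8 (size 4, align 4) → ends 12; total 12 bytes, alignment 4
port at 0 (size 4, align 4) → ends 4
pad 4 to align 8 for seq
seq at 8 (size 8, align 8) → ends 16
dst at 16 (size 8, align 8) → ends 24
version at 24 (size 12, align 4) → ends 36
within Node: score at 4
24 + 4 = 28

28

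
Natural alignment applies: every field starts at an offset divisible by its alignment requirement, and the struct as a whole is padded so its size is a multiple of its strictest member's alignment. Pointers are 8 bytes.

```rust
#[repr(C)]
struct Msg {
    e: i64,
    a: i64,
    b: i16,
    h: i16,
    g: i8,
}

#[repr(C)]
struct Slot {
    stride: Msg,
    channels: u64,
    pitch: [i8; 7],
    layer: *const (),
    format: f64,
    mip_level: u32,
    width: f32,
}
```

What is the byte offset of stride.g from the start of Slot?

Msg: e at 0 (size 8, align 8) → ends 8; a at 8 (size 8, align 8) → ends 16; b at 16 (size 2, align 2) → ends 18; h at 18 (size 2, align 2) → ends 20; g at 20 (size 1, align 1) → ends 21; tail pad 3 to reach multiple of 8; total 24 bytes, alignment 8
stride at 0 (size 24, align 8) → ends 24
within Msg: g at 20
0 + 20 = 20

20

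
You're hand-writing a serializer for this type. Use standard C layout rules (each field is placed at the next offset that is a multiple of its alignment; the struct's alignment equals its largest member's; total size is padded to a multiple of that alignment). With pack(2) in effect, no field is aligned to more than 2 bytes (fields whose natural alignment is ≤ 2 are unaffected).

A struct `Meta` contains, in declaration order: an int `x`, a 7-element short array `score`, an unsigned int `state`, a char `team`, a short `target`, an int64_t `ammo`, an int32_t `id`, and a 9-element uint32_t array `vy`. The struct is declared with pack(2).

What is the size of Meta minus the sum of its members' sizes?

@0: x [4B, align 2] → 4
@4: score [14B, align 2] → 18
@18: state [4B, align 2] → 22
@22: team [1B, align 1] → 23
+1 pad (align 2)
@24: target [2B, align 2] → 26
@26: ammo [8B, align 2] → 34
@34: id [4B, align 2] → 38
@38: vy [36B, align 2] → 74
size 74, align 2
data bytes 73, size 74 → padding 1

1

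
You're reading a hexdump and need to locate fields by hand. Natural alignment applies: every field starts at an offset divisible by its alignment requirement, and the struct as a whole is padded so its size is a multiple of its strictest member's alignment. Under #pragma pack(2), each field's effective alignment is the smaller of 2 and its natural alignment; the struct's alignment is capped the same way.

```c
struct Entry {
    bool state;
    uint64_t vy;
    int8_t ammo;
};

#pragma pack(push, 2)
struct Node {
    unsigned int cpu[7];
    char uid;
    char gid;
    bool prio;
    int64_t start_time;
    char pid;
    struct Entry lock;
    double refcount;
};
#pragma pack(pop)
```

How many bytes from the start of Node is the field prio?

Entry: @0: state [1B, align 1] → 1; +7 pad (align 8); @8: vy [8B, align 8] → 16; @16: ammo [1B, align 1] → 17; +7 tail pad (align 8); size 24, align 8
@0: cpu [28B, align 2] → 28
@28: uid [1B, align 1] → 29
@29: gid [1B, align 1] → 30
@30: prio [1B, align 1] → 31

30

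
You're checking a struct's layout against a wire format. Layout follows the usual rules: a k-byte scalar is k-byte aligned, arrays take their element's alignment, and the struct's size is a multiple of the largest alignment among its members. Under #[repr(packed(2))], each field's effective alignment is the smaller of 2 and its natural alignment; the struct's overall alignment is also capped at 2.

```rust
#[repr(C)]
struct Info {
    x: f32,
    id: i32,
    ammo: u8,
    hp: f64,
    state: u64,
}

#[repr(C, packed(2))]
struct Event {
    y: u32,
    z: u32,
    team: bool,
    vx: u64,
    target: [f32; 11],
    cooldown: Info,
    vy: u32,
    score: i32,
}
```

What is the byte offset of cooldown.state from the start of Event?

86

Info: x at 0 (size 4, align 4) → ends 4; id at 4 (size 4, align 4) → ends 8; ammo at 8 (size 1, align 1) → ends 9; pad 7 to align 8 for hp; hp at 16 (size 8, align 8) → ends 24; state at 24 (size 8, align 8) → ends 32; total 32 bytes, alignment 8
y at 0 (size 4, align 2) → ends 4
z at 4 (size 4, align 2) → ends 8
team at 8 (size 1, align 1) → ends 9
pad 1 to align 2 for vx
vx at 10 (size 8, align 2) → ends 18
target at 18 (size 44, align 2) → ends 62
cooldown at 62 (size 32, align 2) → ends 94
within Info: state at 24
62 + 24 = 86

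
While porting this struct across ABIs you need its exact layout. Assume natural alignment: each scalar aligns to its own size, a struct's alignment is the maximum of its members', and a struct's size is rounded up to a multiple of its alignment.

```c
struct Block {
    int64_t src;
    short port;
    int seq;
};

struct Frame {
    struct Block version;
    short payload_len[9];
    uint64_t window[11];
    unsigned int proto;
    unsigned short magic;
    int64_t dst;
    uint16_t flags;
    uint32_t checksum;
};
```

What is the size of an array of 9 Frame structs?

Block: @0: src [8B, align 8] → 8; @8: port [2B, align 2] → 10; +2 pad (align 4); @12: seq [4B, align 4] → 16; size 16, align 8
@0: version [16B, align 8] → 16
@16: payload_len [18B, align 2] → 34
+6 pad (align 8)
@40: window [88B, align 8] → 128
@128: proto [4B, align 4] → 132
@132: magic [2B, align 2] → 134
+2 pad (align 8)
@136: dst [8B, align 8] → 144
@144: flags [2B, align 2] → 146
+2 pad (align 4)
@148: checksum [4B, align 4] → 152
size 152, align 8
array of 9: 9 × 152 = 1368

1368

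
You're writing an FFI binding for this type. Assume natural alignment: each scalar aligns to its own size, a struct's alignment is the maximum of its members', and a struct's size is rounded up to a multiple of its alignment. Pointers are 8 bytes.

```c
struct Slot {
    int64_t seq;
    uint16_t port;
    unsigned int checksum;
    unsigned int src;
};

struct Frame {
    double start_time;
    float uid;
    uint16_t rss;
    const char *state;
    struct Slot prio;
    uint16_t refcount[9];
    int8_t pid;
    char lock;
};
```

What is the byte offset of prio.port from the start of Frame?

32

Slot: 0..8  seq  (8B, 8-aligned); 8..10  port  (2B, 2-aligned); 10..12  -- padding (2B); 12..16  checksum  (4B, 4-aligned); 16..20  src  (4B, 4-aligned); 20..24  -- tail padding (4B); sizeof = 24, alignof = 8
0..8  start_time  (8B, 8-aligned)
8..12  uid  (4B, 4-aligned)
12..14  rss  (2B, 2-aligned)
14..16  -- padding (2B)
16..24  state  (8B, 8-aligned)
24..48  prio  (24B, 8-aligned)
within Slot: port at 8
24 + 8 = 32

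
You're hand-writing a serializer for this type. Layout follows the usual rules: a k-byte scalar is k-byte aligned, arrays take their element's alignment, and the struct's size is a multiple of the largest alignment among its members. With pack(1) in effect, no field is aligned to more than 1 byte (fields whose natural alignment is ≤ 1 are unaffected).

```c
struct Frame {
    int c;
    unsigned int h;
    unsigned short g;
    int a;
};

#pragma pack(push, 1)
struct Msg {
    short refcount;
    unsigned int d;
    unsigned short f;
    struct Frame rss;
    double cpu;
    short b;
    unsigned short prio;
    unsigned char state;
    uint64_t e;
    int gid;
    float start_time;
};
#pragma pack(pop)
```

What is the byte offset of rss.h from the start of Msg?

Frame: @0: c [4B, align 4] → 4; @4: h [4B, align 4] → 8; @8: g [2B, align 2] → 10; +2 pad (align 4); @12: a [4B, align 4] → 16; size 16, align 4
@0: refcount [2B, align 1] → 2
@2: d [4B, align 1] → 6
@6: f [2B, align 1] → 8
@8: rss [16B, align 1] → 24
within Frame: h at 4
8 + 4 = 12

12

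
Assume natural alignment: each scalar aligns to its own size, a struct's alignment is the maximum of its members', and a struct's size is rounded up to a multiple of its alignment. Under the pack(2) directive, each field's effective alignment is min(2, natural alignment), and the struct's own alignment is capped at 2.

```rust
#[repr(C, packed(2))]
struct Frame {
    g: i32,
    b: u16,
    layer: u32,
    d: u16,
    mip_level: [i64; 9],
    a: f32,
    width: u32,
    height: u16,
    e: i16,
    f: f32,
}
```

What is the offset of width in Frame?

88

g at 0 (size 4, align 2) → ends 4
b at 4 (size 2, align 2) → ends 6
layer at 6 (size 4, align 2) → ends 10
d at 10 (size 2, align 2) → ends 12
mip_level at 12 (size 72, align 2) → ends 84
a at 84 (size 4, align 2) → ends 88
width at 88 (size 4, align 2) → ends 92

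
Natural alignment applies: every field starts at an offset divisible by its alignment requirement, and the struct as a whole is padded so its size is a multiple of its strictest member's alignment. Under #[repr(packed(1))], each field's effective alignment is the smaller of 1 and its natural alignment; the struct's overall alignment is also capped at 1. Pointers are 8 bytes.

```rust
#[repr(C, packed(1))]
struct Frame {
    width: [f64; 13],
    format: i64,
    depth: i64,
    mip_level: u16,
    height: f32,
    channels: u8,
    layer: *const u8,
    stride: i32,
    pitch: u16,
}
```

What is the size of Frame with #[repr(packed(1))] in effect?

width at 0 (size 104, align 1) → ends 104
format at 104 (size 8, align 1) → ends 112
depth at 112 (size 8, align 1) → ends 120
mip_level at 120 (size 2, align 1) → ends 122
height at 122 (size 4, align 1) → ends 126
channels at 126 (size 1, align 1) → ends 127
layer at 127 (size 8, align 1) → ends 135
stride at 135 (size 4, align 1) → ends 139
pitch at 139 (size 2, align 1) → ends 141
total 141 bytes, alignment 1

141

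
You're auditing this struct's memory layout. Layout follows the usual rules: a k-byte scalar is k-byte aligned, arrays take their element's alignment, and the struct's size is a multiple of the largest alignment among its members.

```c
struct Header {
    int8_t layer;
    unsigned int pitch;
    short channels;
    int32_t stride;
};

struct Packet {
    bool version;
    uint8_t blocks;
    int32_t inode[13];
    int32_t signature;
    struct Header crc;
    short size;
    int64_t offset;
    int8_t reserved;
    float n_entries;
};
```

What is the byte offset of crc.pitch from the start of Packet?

64

Header: @0: layer [1B, align 1] → 1; +3 pad (align 4); @4: pitch [4B, align 4] → 8; @8: channels [2B, align 2] → 10; +2 pad (align 4); @12: stride [4B, align 4] → 16; size 16, align 4
@0: version [1B, align 1] → 1
@1: blocks [1B, align 1] → 2
+2 pad (align 4)
@4: inode [52B, align 4] → 56
@56: signature [4B, align 4] → 60
@60: crc [16B, align 4] → 76
within Header: pitch at 4
60 + 4 = 64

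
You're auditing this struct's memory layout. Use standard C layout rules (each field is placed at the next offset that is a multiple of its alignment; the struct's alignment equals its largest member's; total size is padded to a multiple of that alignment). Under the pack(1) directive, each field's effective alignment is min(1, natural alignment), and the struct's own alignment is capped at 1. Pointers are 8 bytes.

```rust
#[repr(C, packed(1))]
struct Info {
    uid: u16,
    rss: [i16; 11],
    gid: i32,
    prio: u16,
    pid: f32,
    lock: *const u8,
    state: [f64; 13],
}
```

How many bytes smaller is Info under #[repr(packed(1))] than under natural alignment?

natural layout:
  uid at 0 (size 2, align 2) → ends 2
  rss at 2 (size 22, align 2) → ends 24
  gid at 24 (size 4, align 4) → ends 28
  prio at 28 (size 2, align 2) → ends 30
  pad 2 to align 4 for pid
  pid at 32 (size 4, align 4) → ends 36
  pad 4 to align 8 for lock
  lock at 40 (size 8, align 8) → ends 48
  state at 48 (size 104, align 8) → ends 152
  total 152 bytes, alignment 8
packed(1) layout:
  uid at 0 (size 2, align 1) → ends 2
  rss at 2 (size 22, align 1) → ends 24
  gid at 24 (size 4, align 1) → ends 28
  prio at 28 (size 2, align 1) → ends 30
  pid at 30 (size 4, align 1) → ends 34
  lock at 34 (size 8, align 1) → ends 42
  state at 42 (size 104, align 1) → ends 146
  total 146 bytes, alignment 1
152 − 146 = 6

6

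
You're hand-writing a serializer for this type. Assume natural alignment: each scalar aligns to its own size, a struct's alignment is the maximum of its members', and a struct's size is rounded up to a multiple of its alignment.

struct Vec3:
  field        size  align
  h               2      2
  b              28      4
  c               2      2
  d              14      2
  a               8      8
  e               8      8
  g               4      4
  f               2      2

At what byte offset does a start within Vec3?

48

@0: h [2B, align 2] → 2
+2 pad (align 4)
@4: b [28B, align 4] → 32
@32: c [2B, align 2] → 34
@34: d [14B, align 2] → 48
@48: a [8B, align 8] → 56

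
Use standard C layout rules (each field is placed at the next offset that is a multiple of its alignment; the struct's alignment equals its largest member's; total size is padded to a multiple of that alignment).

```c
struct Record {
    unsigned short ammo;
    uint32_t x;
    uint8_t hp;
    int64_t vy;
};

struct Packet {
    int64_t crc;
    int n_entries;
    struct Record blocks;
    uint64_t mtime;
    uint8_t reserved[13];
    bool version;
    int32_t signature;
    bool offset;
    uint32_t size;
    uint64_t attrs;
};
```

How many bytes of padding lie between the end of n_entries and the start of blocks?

Record: ammo at 0 (size 2, align 2) → ends 2; pad 2 to align 4 for x; x at 4 (size 4, align 4) → ends 8; hp at 8 (size 1, align 1) → ends 9; pad 7 to align 8 for vy; vy at 16 (size 8, align 8) → ends 24; total 24 bytes, alignment 8
crc at 0 (size 8, align 8) → ends 8
n_entries at 8 (size 4, align 4) → ends 12
pad 4 to align 8 for blocks
blocks at 16 (size 24, align 8) → ends 40

4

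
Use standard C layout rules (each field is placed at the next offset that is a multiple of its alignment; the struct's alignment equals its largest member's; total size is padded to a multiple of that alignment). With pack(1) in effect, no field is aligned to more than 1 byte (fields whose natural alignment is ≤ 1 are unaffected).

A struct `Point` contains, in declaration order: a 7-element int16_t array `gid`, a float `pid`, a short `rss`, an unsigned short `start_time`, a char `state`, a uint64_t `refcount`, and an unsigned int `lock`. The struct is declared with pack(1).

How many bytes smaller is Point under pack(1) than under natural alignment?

13

natural layout:
  gid at 0 (size 14, align 2) → ends 14
  pad 2 to align 4 for pid
  pid at 16 (size 4, align 4) → ends 20
  rss at 20 (size 2, align 2) → ends 22
  start_time at 22 (size 2, align 2) → ends 24
  state at 24 (size 1, align 1) → ends 25
  pad 7 to align 8 for refcount
  refcount at 32 (size 8, align 8) → ends 40
  lock at 40 (size 4, align 4) → ends 44
  tail pad 4 to reach multiple of 8
  total 48 bytes, alignment 8
packed(1) layout:
  gid at 0 (size 14, align 1) → ends 14
  pid at 14 (size 4, align 1) → ends 18
  rss at 18 (size 2, align 1) → ends 20
  start_time at 20 (size 2, align 1) → ends 22
  state at 22 (size 1, align 1) → ends 23
  refcount at 23 (size 8, align 1) → ends 31
  lock at 31 (size 4, align 1) → ends 35
  total 35 bytes, alignment 1
48 − 35 = 13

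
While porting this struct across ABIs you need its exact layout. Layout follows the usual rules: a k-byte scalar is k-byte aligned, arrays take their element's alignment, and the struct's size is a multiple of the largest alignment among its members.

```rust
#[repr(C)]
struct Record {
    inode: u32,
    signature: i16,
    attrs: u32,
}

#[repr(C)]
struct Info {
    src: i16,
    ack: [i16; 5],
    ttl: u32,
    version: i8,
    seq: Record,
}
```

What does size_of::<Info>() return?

Record: @0: inode [4B, align 4] → 4; @4: signature [2B, align 2] → 6; +2 pad (align 4); @8: attrs [4B, align 4] → 12; size 12, align 4
@0: src [2B, align 2] → 2
@2: ack [10B, align 2] → 12
@12: ttl [4B, align 4] → 16
@16: version [1B, align 1] → 17
+3 pad (align 4)
@20: seq [12B, align 4] → 32
size 32, align 4

32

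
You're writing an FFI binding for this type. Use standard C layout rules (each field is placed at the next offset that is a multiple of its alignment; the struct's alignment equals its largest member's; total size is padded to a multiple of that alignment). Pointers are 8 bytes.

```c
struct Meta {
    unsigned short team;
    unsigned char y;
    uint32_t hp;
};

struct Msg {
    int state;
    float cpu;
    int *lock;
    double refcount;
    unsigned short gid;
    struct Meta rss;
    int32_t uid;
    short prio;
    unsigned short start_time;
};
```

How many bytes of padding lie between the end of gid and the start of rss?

Meta: 0..2  team  (2B, 2-aligned); 2..3  y  (1B, 1-aligned); 3..4  -- padding (1B); 4..8  hp  (4B, 4-aligned); sizeof = 8, alignof = 4
0..4  state  (4B, 4-aligned)
4..8  cpu  (4B, 4-aligned)
8..16  lock  (8B, 8-aligned)
16..24  refcount  (8B, 8-aligned)
24..26  gid  (2B, 2-aligned)
26..28  -- padding (2B)
28..36  rss  (8B, 4-aligned)

2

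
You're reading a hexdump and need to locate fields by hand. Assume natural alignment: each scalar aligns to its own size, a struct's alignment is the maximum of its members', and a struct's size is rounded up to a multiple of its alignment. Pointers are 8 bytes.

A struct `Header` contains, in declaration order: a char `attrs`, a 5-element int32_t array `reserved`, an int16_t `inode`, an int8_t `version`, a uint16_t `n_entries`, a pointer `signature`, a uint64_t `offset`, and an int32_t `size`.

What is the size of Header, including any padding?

56 bytes

0..1  attrs  (1B, 1-aligned)
1..4  -- padding (3B)
4..24  reserved  (20B, 4-aligned)
24..26  inode  (2B, 2-aligned)
26..27  version  (1B, 1-aligned)
27..28  -- padding (1B)
28..30  n_entries  (2B, 2-aligned)
30..32  -- padding (2B)
32..40  signature  (8B, 8-aligned)
40..48  offset  (8B, 8-aligned)
48..52  size  (4B, 4-aligned)
52..56  -- tail padding (4B)
sizeof = 56, alignof = 8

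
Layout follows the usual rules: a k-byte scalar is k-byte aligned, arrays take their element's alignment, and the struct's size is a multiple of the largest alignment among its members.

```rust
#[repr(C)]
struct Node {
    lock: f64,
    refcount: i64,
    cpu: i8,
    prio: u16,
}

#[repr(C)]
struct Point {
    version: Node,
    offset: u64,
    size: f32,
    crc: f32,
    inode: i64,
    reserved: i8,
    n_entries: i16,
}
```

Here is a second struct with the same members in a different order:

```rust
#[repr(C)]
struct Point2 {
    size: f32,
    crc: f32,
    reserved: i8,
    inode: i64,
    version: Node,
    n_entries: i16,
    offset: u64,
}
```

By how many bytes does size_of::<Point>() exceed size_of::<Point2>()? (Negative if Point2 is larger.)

Node: lock at 0 (size 8, align 8) → ends 8; refcount at 8 (size 8, align 8) → ends 16; cpu at 16 (size 1, align 1) → ends 17; pad 1 to align 2 for prio; prio at 18 (size 2, align 2) → ends 20; tail pad 4 to reach multiple of 8; total 24 bytes, alignment 8
version at 0 (size 24, align 8) → ends 24
offset at 24 (size 8, align 8) → ends 32
size at 32 (size 4, align 4) → ends 36
crc at 36 (size 4, align 4) → ends 40
inode at 40 (size 8, align 8) → ends 48
reserved at 48 (size 1, align 1) → ends 49
pad 1 to align 2 for n_entries
n_entries at 50 (size 2, align 2) → ends 52
tail pad 4 to reach multiple of 8
total 56 bytes, alignment 8
— Point2 —
size at 0 (size 4, align 4) → ends 4
crc at 4 (size 4, align 4) → ends 8
reserved at 8 (size 1, align 1) → ends 9
pad 7 to align 8 for inode
inode at 16 (size 8, align 8) → ends 24
version at 24 (size 24, align 8) → ends 48
n_entries at 48 (size 2, align 2) → ends 50
pad 6 to align 8 for offset
offset at 56 (size 8, align 8) → ends 64
total 64 bytes, alignment 8
56 − 64 = -8

-8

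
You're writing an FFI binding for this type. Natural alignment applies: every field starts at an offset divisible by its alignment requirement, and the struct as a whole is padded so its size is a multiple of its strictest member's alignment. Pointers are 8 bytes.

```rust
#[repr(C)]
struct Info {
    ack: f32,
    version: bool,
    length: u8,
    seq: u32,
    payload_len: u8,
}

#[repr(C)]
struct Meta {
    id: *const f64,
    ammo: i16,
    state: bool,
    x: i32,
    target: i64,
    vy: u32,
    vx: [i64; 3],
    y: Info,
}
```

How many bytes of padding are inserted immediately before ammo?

Info: @0: ack [4B, align 4] → 4; @4: version [1B, align 1] → 5; @5: length [1B, align 1] → 6; +2 pad (align 4); @8: seq [4B, align 4] → 12; @12: payload_len [1B, align 1] → 13; +3 tail pad (align 4); size 16, align 4
@0: id [8B, align 8] → 8
@8: ammo [2B, align 2] → 10

0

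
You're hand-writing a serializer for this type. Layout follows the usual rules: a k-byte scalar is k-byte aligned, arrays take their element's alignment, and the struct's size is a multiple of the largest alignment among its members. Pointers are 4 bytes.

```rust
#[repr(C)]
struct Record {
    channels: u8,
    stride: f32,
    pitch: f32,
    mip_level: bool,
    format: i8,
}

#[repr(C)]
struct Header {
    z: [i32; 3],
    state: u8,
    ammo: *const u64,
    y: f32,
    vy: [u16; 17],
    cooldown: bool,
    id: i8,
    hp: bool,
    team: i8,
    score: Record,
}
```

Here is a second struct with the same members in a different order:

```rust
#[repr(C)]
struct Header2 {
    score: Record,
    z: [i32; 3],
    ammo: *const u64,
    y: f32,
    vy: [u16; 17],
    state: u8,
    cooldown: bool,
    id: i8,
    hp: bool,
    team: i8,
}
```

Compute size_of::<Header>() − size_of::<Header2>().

Record: @0: channels [1B, align 1] → 1; +3 pad (align 4); @4: stride [4B, align 4] → 8; @8: pitch [4B, align 4] → 12; @12: mip_level [1B, align 1] → 13; @13: format [1B, align 1] → 14; +2 tail pad (align 4); size 16, align 4
@0: z [12B, align 4] → 12
@12: state [1B, align 1] → 13
+3 pad (align 4)
@16: ammo [4B, align 4] → 20
@20: y [4B, align 4] → 24
@24: vy [34B, align 2] → 58
@58: cooldown [1B, align 1] → 59
@59: id [1B, align 1] → 60
@60: hp [1B, align 1] → 61
@61: team [1B, align 1] → 62
+2 pad (align 4)
@64: score [16B, align 4] → 80
size 80, align 4
— Header2 —
@0: score [16B, align 4] → 16
@16: z [12B, align 4] → 28
@28: ammo [4B, align 4] → 32
@32: y [4B, align 4] → 36
@36: vy [34B, align 2] → 70
@70: state [1B, align 1] → 71
@71: cooldown [1B, align 1] → 72
@72: id [1B, align 1] → 73
@73: hp [1B, align 1] → 74
@74: team [1B, align 1] → 75
+1 tail pad (align 4)
size 76, align 4
80 − 76 = 4

4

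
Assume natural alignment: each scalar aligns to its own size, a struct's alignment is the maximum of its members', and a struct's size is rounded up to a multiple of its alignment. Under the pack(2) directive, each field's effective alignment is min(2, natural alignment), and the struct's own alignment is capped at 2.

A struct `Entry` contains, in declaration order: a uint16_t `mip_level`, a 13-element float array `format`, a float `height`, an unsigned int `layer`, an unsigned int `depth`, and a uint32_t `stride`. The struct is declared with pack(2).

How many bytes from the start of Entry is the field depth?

0..2  mip_level  (2B, 2-aligned)
2..54  format  (52B, 2-aligned)
54..58  height  (4B, 2-aligned)
58..62  layer  (4B, 2-aligned)
62..66  depth  (4B, 2-aligned)

62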